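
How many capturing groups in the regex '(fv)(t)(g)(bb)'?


To count capturing groups, count each '(' that starts a group.
Pattern: '(fv)(t)(g)(bb)'
Walking through the pattern:
  Position 0: '(' -> group #1
  Position 4: '(' -> group #2
  Position 7: '(' -> group #3
  Position 10: '(' -> group #4
Total capturing groups: 4

4


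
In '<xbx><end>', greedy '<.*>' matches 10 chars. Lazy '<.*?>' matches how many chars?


Greedy '<.*>' tries to match as MUCH as possible.
Lazy '<.*?>' tries to match as LITTLE as possible.

String: '<xbx><end>'
Greedy '<.*>' starts at first '<' and extends to the LAST '>': '<xbx><end>' (10 chars)
Lazy '<.*?>' starts at first '<' and stops at the FIRST '>': '<xbx>' (5 chars)

5


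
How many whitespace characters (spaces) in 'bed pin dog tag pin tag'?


\s matches whitespace characters (spaces, tabs, etc.).
Text: 'bed pin dog tag pin tag'
This text has 6 words separated by spaces.
Number of spaces = number of words - 1 = 6 - 1 = 5

5


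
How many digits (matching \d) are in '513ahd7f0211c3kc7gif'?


\d matches any digit 0-9.
Scanning '513ahd7f0211c3kc7gif':
  pos 0: '5' -> DIGIT
  pos 1: '1' -> DIGIT
  pos 2: '3' -> DIGIT
  pos 6: '7' -> DIGIT
  pos 8: '0' -> DIGIT
  pos 9: '2' -> DIGIT
  pos 10: '1' -> DIGIT
  pos 11: '1' -> DIGIT
  pos 13: '3' -> DIGIT
  pos 16: '7' -> DIGIT
Digits found: ['5', '1', '3', '7', '0', '2', '1', '1', '3', '7']
Total: 10

10


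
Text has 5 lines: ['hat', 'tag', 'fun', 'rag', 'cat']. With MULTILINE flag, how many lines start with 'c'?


With MULTILINE flag, ^ matches the start of each line.
Lines: ['hat', 'tag', 'fun', 'rag', 'cat']
Checking which lines start with 'c':
  Line 1: 'hat' -> no
  Line 2: 'tag' -> no
  Line 3: 'fun' -> no
  Line 4: 'rag' -> no
  Line 5: 'cat' -> MATCH
Matching lines: ['cat']
Count: 1

1


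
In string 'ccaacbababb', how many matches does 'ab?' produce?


Pattern 'ab?' matches 'a' optionally followed by 'b'.
String: 'ccaacbababb'
Scanning left to right for 'a' then checking next char:
  Match 1: 'a' (a not followed by b)
  Match 2: 'a' (a not followed by b)
  Match 3: 'ab' (a followed by b)
  Match 4: 'ab' (a followed by b)
Total matches: 4

4


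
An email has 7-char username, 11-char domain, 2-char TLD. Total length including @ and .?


An email address has format: username@domain.tld
Username length: 7
'@' character: 1
Domain length: 11
'.' character: 1
TLD length: 2
Total = 7 + 1 + 11 + 1 + 2 = 22

22


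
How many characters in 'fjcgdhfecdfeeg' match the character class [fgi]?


Character class [fgi] matches any of: {f, g, i}
Scanning string 'fjcgdhfecdfeeg' character by character:
  pos 0: 'f' -> MATCH
  pos 1: 'j' -> no
  pos 2: 'c' -> no
  pos 3: 'g' -> MATCH
  pos 4: 'd' -> no
  pos 5: 'h' -> no
  pos 6: 'f' -> MATCH
  pos 7: 'e' -> no
  pos 8: 'c' -> no
  pos 9: 'd' -> no
  pos 10: 'f' -> MATCH
  pos 11: 'e' -> no
  pos 12: 'e' -> no
  pos 13: 'g' -> MATCH
Total matches: 5

5


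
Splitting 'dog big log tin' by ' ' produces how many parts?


Splitting by ' ' breaks the string at each occurrence of the separator.
Text: 'dog big log tin'
Parts after split:
  Part 1: 'dog'
  Part 2: 'big'
  Part 3: 'log'
  Part 4: 'tin'
Total parts: 4

4


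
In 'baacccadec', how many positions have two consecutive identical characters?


Looking for consecutive identical characters in 'baacccadec':
  pos 0-1: 'b' vs 'a' -> different
  pos 1-2: 'a' vs 'a' -> MATCH ('aa')
  pos 2-3: 'a' vs 'c' -> different
  pos 3-4: 'c' vs 'c' -> MATCH ('cc')
  pos 4-5: 'c' vs 'c' -> MATCH ('cc')
  pos 5-6: 'c' vs 'a' -> different
  pos 6-7: 'a' vs 'd' -> different
  pos 7-8: 'd' vs 'e' -> different
  pos 8-9: 'e' vs 'c' -> different
Consecutive identical pairs: ['aa', 'cc', 'cc']
Count: 3

3


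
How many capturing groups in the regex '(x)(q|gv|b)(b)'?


To count capturing groups, count each '(' that starts a group.
Pattern: '(x)(q|gv|b)(b)'
Walking through the pattern:
  Position 0: '(' -> group #1
  Position 3: '(' -> group #2
  Position 11: '(' -> group #3
Total capturing groups: 3

3


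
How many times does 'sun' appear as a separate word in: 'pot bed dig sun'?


Scanning each word for exact match 'sun':
  Word 1: 'pot' -> no
  Word 2: 'bed' -> no
  Word 3: 'dig' -> no
  Word 4: 'sun' -> MATCH
Total matches: 1

1


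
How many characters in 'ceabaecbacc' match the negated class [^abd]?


Negated class [^abd] matches any char NOT in {a, b, d}
Scanning 'ceabaecbacc':
  pos 0: 'c' -> MATCH
  pos 1: 'e' -> MATCH
  pos 2: 'a' -> no (excluded)
  pos 3: 'b' -> no (excluded)
  pos 4: 'a' -> no (excluded)
  pos 5: 'e' -> MATCH
  pos 6: 'c' -> MATCH
  pos 7: 'b' -> no (excluded)
  pos 8: 'a' -> no (excluded)
  pos 9: 'c' -> MATCH
  pos 10: 'c' -> MATCH
Total matches: 6

6


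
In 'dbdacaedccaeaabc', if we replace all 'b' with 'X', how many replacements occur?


re.sub('b', 'X', text) replaces every occurrence of 'b' with 'X'.
Text: 'dbdacaedccaeaabc'
Scanning for 'b':
  pos 1: 'b' -> replacement #1
  pos 14: 'b' -> replacement #2
Total replacements: 2

2


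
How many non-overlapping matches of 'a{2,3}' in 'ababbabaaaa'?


Pattern 'a{2,3}' matches between 2 and 3 consecutive a's (greedy).
String: 'ababbabaaaa'
Finding runs of a's and applying greedy matching:
  Run at pos 0: 'a' (length 1)
  Run at pos 2: 'a' (length 1)
  Run at pos 5: 'a' (length 1)
  Run at pos 7: 'aaaa' (length 4)
Matches: ['aaa']
Count: 1

1


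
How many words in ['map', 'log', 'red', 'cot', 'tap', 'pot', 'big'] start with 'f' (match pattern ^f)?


Pattern ^f anchors to start of word. Check which words begin with 'f':
  'map' -> no
  'log' -> no
  'red' -> no
  'cot' -> no
  'tap' -> no
  'pot' -> no
  'big' -> no
Matching words: []
Count: 0

0


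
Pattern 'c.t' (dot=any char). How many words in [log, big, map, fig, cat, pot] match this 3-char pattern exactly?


Pattern 'c.t' means: starts with 'c', any single char, ends with 't'.
Checking each word (must be exactly 3 chars):
  'log' (len=3): no
  'big' (len=3): no
  'map' (len=3): no
  'fig' (len=3): no
  'cat' (len=3): MATCH
  'pot' (len=3): no
Matching words: ['cat']
Total: 1

1


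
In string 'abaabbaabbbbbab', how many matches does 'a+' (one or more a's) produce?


Pattern 'a+' matches one or more consecutive a's.
String: 'abaabbaabbbbbab'
Scanning for runs of a:
  Match 1: 'a' (length 1)
  Match 2: 'aa' (length 2)
  Match 3: 'aa' (length 2)
  Match 4: 'a' (length 1)
Total matches: 4

4


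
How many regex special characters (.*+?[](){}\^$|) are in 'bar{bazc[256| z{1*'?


Regex special characters are: . * + ? [ ] ( ) { } \ ^ $ |
Scanning 'bar{bazc[256| z{1*':
  pos 3: '{' -> SPECIAL
  pos 8: '[' -> SPECIAL
  pos 12: '|' -> SPECIAL
  pos 15: '{' -> SPECIAL
  pos 17: '*' -> SPECIAL
Special chars found: ['{', '[', '|', '{', '*']
Total: 5

5


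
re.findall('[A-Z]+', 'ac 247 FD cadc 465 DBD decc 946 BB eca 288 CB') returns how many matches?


Pattern '[A-Z]+' finds one or more uppercase letters.
Text: 'ac 247 FD cadc 465 DBD decc 946 BB eca 288 CB'
Scanning for matches:
  Match 1: 'FD'
  Match 2: 'DBD'
  Match 3: 'BB'
  Match 4: 'CB'
Total matches: 4

4


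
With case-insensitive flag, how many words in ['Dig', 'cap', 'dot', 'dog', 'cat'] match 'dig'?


Case-insensitive matching: compare each word's lowercase form to 'dig'.
  'Dig' -> lower='dig' -> MATCH
  'cap' -> lower='cap' -> no
  'dot' -> lower='dot' -> no
  'dog' -> lower='dog' -> no
  'cat' -> lower='cat' -> no
Matches: ['Dig']
Count: 1

1


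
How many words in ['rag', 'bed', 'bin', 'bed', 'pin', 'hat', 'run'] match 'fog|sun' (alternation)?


Alternation 'fog|sun' matches either 'fog' or 'sun'.
Checking each word:
  'rag' -> no
  'bed' -> no
  'bin' -> no
  'bed' -> no
  'pin' -> no
  'hat' -> no
  'run' -> no
Matches: []
Count: 0

0


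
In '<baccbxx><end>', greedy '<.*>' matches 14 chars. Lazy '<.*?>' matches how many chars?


Greedy '<.*>' tries to match as MUCH as possible.
Lazy '<.*?>' tries to match as LITTLE as possible.

String: '<baccbxx><end>'
Greedy '<.*>' starts at first '<' and extends to the LAST '>': '<baccbxx><end>' (14 chars)
Lazy '<.*?>' starts at first '<' and stops at the FIRST '>': '<baccbxx>' (9 chars)

9


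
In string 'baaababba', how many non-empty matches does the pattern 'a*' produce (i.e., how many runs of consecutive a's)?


Pattern 'a*' matches zero or more a's. We want non-empty runs of consecutive a's.
String: 'baaababba'
Walking through the string to find runs of a's:
  Run 1: positions 1-3 -> 'aaa'
  Run 2: positions 5-5 -> 'a'
  Run 3: positions 8-8 -> 'a'
Non-empty runs found: ['aaa', 'a', 'a']
Count: 3

3


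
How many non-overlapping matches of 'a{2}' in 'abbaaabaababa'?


Pattern 'a{2}' matches exactly 2 consecutive a's (greedy, non-overlapping).
String: 'abbaaabaababa'
Scanning for runs of a's:
  Run at pos 0: 'a' (length 1) -> 0 match(es)
  Run at pos 3: 'aaa' (length 3) -> 1 match(es)
  Run at pos 7: 'aa' (length 2) -> 1 match(es)
  Run at pos 10: 'a' (length 1) -> 0 match(es)
  Run at pos 12: 'a' (length 1) -> 0 match(es)
Matches found: ['aa', 'aa']
Total: 2

2


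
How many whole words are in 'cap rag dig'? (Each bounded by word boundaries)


Word boundaries (\b) mark the start/end of each word.
Text: 'cap rag dig'
Splitting by whitespace:
  Word 1: 'cap'
  Word 2: 'rag'
  Word 3: 'dig'
Total whole words: 3

3


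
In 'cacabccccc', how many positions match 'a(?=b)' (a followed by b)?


Lookahead 'a(?=b)' matches 'a' only when followed by 'b'.
String: 'cacabccccc'
Checking each position where char is 'a':
  pos 1: 'a' -> no (next='c')
  pos 3: 'a' -> MATCH (next='b')
Matching positions: [3]
Count: 1

1


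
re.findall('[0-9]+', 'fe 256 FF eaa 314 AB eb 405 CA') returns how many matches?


Pattern '[0-9]+' finds one or more digits.
Text: 'fe 256 FF eaa 314 AB eb 405 CA'
Scanning for matches:
  Match 1: '256'
  Match 2: '314'
  Match 3: '405'
Total matches: 3

3


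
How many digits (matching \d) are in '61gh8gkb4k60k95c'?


\d matches any digit 0-9.
Scanning '61gh8gkb4k60k95c':
  pos 0: '6' -> DIGIT
  pos 1: '1' -> DIGIT
  pos 4: '8' -> DIGIT
  pos 8: '4' -> DIGIT
  pos 10: '6' -> DIGIT
  pos 11: '0' -> DIGIT
  pos 13: '9' -> DIGIT
  pos 14: '5' -> DIGIT
Digits found: ['6', '1', '8', '4', '6', '0', '9', '5']
Total: 8

8


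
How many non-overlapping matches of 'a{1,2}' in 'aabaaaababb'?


Pattern 'a{1,2}' matches between 1 and 2 consecutive a's (greedy).
String: 'aabaaaababb'
Finding runs of a's and applying greedy matching:
  Run at pos 0: 'aa' (length 2)
  Run at pos 3: 'aaaa' (length 4)
  Run at pos 8: 'a' (length 1)
Matches: ['aa', 'aa', 'aa', 'a']
Count: 4

4


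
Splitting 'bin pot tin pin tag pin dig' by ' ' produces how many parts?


Splitting by ' ' breaks the string at each occurrence of the separator.
Text: 'bin pot tin pin tag pin dig'
Parts after split:
  Part 1: 'bin'
  Part 2: 'pot'
  Part 3: 'tin'
  Part 4: 'pin'
  Part 5: 'tag'
  Part 6: 'pin'
  Part 7: 'dig'
Total parts: 7

7


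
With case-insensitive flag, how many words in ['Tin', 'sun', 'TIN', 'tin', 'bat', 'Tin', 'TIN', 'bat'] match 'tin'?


Case-insensitive matching: compare each word's lowercase form to 'tin'.
  'Tin' -> lower='tin' -> MATCH
  'sun' -> lower='sun' -> no
  'TIN' -> lower='tin' -> MATCH
  'tin' -> lower='tin' -> MATCH
  'bat' -> lower='bat' -> no
  'Tin' -> lower='tin' -> MATCH
  'TIN' -> lower='tin' -> MATCH
  'bat' -> lower='bat' -> no
Matches: ['Tin', 'TIN', 'tin', 'Tin', 'TIN']
Count: 5

5


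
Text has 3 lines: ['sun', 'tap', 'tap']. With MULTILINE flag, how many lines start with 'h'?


With MULTILINE flag, ^ matches the start of each line.
Lines: ['sun', 'tap', 'tap']
Checking which lines start with 'h':
  Line 1: 'sun' -> no
  Line 2: 'tap' -> no
  Line 3: 'tap' -> no
Matching lines: []
Count: 0

0


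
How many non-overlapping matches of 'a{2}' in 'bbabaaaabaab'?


Pattern 'a{2}' matches exactly 2 consecutive a's (greedy, non-overlapping).
String: 'bbabaaaabaab'
Scanning for runs of a's:
  Run at pos 2: 'a' (length 1) -> 0 match(es)
  Run at pos 4: 'aaaa' (length 4) -> 2 match(es)
  Run at pos 9: 'aa' (length 2) -> 1 match(es)
Matches found: ['aa', 'aa', 'aa']
Total: 3

3


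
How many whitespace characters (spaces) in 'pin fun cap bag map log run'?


\s matches whitespace characters (spaces, tabs, etc.).
Text: 'pin fun cap bag map log run'
This text has 7 words separated by spaces.
Number of spaces = number of words - 1 = 7 - 1 = 6

6


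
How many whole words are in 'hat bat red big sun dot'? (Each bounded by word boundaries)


Word boundaries (\b) mark the start/end of each word.
Text: 'hat bat red big sun dot'
Splitting by whitespace:
  Word 1: 'hat'
  Word 2: 'bat'
  Word 3: 'red'
  Word 4: 'big'
  Word 5: 'sun'
  Word 6: 'dot'
Total whole words: 6

6


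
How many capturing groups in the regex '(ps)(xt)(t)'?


To count capturing groups, count each '(' that starts a group.
Pattern: '(ps)(xt)(t)'
Walking through the pattern:
  Position 0: '(' -> group #1
  Position 4: '(' -> group #2
  Position 8: '(' -> group #3
Total capturing groups: 3

3


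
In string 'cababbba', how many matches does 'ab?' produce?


Pattern 'ab?' matches 'a' optionally followed by 'b'.
String: 'cababbba'
Scanning left to right for 'a' then checking next char:
  Match 1: 'ab' (a followed by b)
  Match 2: 'ab' (a followed by b)
  Match 3: 'a' (a not followed by b)
Total matches: 3

3


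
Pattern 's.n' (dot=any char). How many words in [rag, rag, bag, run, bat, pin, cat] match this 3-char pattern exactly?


Pattern 's.n' means: starts with 's', any single char, ends with 'n'.
Checking each word (must be exactly 3 chars):
  'rag' (len=3): no
  'rag' (len=3): no
  'bag' (len=3): no
  'run' (len=3): no
  'bat' (len=3): no
  'pin' (len=3): no
  'cat' (len=3): no
Matching words: []
Total: 0

0


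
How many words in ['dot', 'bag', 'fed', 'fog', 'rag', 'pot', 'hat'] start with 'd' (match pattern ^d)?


Pattern ^d anchors to start of word. Check which words begin with 'd':
  'dot' -> MATCH (starts with 'd')
  'bag' -> no
  'fed' -> no
  'fog' -> no
  'rag' -> no
  'pot' -> no
  'hat' -> no
Matching words: ['dot']
Count: 1

1


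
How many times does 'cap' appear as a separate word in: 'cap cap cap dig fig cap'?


Scanning each word for exact match 'cap':
  Word 1: 'cap' -> MATCH
  Word 2: 'cap' -> MATCH
  Word 3: 'cap' -> MATCH
  Word 4: 'dig' -> no
  Word 5: 'fig' -> no
  Word 6: 'cap' -> MATCH
Total matches: 4

4


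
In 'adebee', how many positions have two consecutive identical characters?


Looking for consecutive identical characters in 'adebee':
  pos 0-1: 'a' vs 'd' -> different
  pos 1-2: 'd' vs 'e' -> different
  pos 2-3: 'e' vs 'b' -> different
  pos 3-4: 'b' vs 'e' -> different
  pos 4-5: 'e' vs 'e' -> MATCH ('ee')
Consecutive identical pairs: ['ee']
Count: 1

1


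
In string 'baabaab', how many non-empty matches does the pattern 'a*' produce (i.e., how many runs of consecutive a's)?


Pattern 'a*' matches zero or more a's. We want non-empty runs of consecutive a's.
String: 'baabaab'
Walking through the string to find runs of a's:
  Run 1: positions 1-2 -> 'aa'
  Run 2: positions 4-5 -> 'aa'
Non-empty runs found: ['aa', 'aa']
Count: 2

2


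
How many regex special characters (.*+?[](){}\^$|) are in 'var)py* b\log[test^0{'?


Regex special characters are: . * + ? [ ] ( ) { } \ ^ $ |
Scanning 'var)py* b\log[test^0{':
  pos 3: ')' -> SPECIAL
  pos 6: '*' -> SPECIAL
  pos 9: '\' -> SPECIAL
  pos 13: '[' -> SPECIAL
  pos 18: '^' -> SPECIAL
  pos 20: '{' -> SPECIAL
Special chars found: [')', '*', '\\', '[', '^', '{']
Total: 6

6


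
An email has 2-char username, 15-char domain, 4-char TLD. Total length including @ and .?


An email address has format: username@domain.tld
Username length: 2
'@' character: 1
Domain length: 15
'.' character: 1
TLD length: 4
Total = 2 + 1 + 15 + 1 + 4 = 23

23


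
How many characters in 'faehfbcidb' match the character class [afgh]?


Character class [afgh] matches any of: {a, f, g, h}
Scanning string 'faehfbcidb' character by character:
  pos 0: 'f' -> MATCH
  pos 1: 'a' -> MATCH
  pos 2: 'e' -> no
  pos 3: 'h' -> MATCH
  pos 4: 'f' -> MATCH
  pos 5: 'b' -> no
  pos 6: 'c' -> no
  pos 7: 'i' -> no
  pos 8: 'd' -> no
  pos 9: 'b' -> no
Total matches: 4

4


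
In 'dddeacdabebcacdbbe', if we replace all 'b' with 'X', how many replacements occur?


re.sub('b', 'X', text) replaces every occurrence of 'b' with 'X'.
Text: 'dddeacdabebcacdbbe'
Scanning for 'b':
  pos 8: 'b' -> replacement #1
  pos 10: 'b' -> replacement #2
  pos 15: 'b' -> replacement #3
  pos 16: 'b' -> replacement #4
Total replacements: 4

4


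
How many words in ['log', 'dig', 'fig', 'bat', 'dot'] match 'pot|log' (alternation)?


Alternation 'pot|log' matches either 'pot' or 'log'.
Checking each word:
  'log' -> MATCH
  'dig' -> no
  'fig' -> no
  'bat' -> no
  'dot' -> no
Matches: ['log']
Count: 1

1


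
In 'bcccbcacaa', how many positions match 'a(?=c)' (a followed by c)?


Lookahead 'a(?=c)' matches 'a' only when followed by 'c'.
String: 'bcccbcacaa'
Checking each position where char is 'a':
  pos 6: 'a' -> MATCH (next='c')
  pos 8: 'a' -> no (next='a')
Matching positions: [6]
Count: 1

1


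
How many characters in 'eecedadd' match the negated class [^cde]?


Negated class [^cde] matches any char NOT in {c, d, e}
Scanning 'eecedadd':
  pos 0: 'e' -> no (excluded)
  pos 1: 'e' -> no (excluded)
  pos 2: 'c' -> no (excluded)
  pos 3: 'e' -> no (excluded)
  pos 4: 'd' -> no (excluded)
  pos 5: 'a' -> MATCH
  pos 6: 'd' -> no (excluded)
  pos 7: 'd' -> no (excluded)
Total matches: 1

1


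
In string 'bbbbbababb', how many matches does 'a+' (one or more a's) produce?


Pattern 'a+' matches one or more consecutive a's.
String: 'bbbbbababb'
Scanning for runs of a:
  Match 1: 'a' (length 1)
  Match 2: 'a' (length 1)
Total matches: 2

2


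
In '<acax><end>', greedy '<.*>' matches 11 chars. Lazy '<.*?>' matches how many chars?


Greedy '<.*>' tries to match as MUCH as possible.
Lazy '<.*?>' tries to match as LITTLE as possible.

String: '<acax><end>'
Greedy '<.*>' starts at first '<' and extends to the LAST '>': '<acax><end>' (11 chars)
Lazy '<.*?>' starts at first '<' and stops at the FIRST '>': '<acax>' (6 chars)

6


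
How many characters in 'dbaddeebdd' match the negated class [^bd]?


Negated class [^bd] matches any char NOT in {b, d}
Scanning 'dbaddeebdd':
  pos 0: 'd' -> no (excluded)
  pos 1: 'b' -> no (excluded)
  pos 2: 'a' -> MATCH
  pos 3: 'd' -> no (excluded)
  pos 4: 'd' -> no (excluded)
  pos 5: 'e' -> MATCH
  pos 6: 'e' -> MATCH
  pos 7: 'b' -> no (excluded)
  pos 8: 'd' -> no (excluded)
  pos 9: 'd' -> no (excluded)
Total matches: 3

3


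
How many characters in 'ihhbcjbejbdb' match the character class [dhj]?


Character class [dhj] matches any of: {d, h, j}
Scanning string 'ihhbcjbejbdb' character by character:
  pos 0: 'i' -> no
  pos 1: 'h' -> MATCH
  pos 2: 'h' -> MATCH
  pos 3: 'b' -> no
  pos 4: 'c' -> no
  pos 5: 'j' -> MATCH
  pos 6: 'b' -> no
  pos 7: 'e' -> no
  pos 8: 'j' -> MATCH
  pos 9: 'b' -> no
  pos 10: 'd' -> MATCH
  pos 11: 'b' -> no
Total matches: 5

5


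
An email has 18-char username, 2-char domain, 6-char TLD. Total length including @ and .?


An email address has format: username@domain.tld
Username length: 18
'@' character: 1
Domain length: 2
'.' character: 1
TLD length: 6
Total = 18 + 1 + 2 + 1 + 6 = 28

28


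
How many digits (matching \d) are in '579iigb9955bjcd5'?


\d matches any digit 0-9.
Scanning '579iigb9955bjcd5':
  pos 0: '5' -> DIGIT
  pos 1: '7' -> DIGIT
  pos 2: '9' -> DIGIT
  pos 7: '9' -> DIGIT
  pos 8: '9' -> DIGIT
  pos 9: '5' -> DIGIT
  pos 10: '5' -> DIGIT
  pos 15: '5' -> DIGIT
Digits found: ['5', '7', '9', '9', '9', '5', '5', '5']
Total: 8

8


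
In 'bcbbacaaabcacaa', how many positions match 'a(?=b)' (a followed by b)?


Lookahead 'a(?=b)' matches 'a' only when followed by 'b'.
String: 'bcbbacaaabcacaa'
Checking each position where char is 'a':
  pos 4: 'a' -> no (next='c')
  pos 6: 'a' -> no (next='a')
  pos 7: 'a' -> no (next='a')
  pos 8: 'a' -> MATCH (next='b')
  pos 11: 'a' -> no (next='c')
  pos 13: 'a' -> no (next='a')
Matching positions: [8]
Count: 1

1


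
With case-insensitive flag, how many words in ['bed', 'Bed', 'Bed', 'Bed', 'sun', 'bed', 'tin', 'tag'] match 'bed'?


Case-insensitive matching: compare each word's lowercase form to 'bed'.
  'bed' -> lower='bed' -> MATCH
  'Bed' -> lower='bed' -> MATCH
  'Bed' -> lower='bed' -> MATCH
  'Bed' -> lower='bed' -> MATCH
  'sun' -> lower='sun' -> no
  'bed' -> lower='bed' -> MATCH
  'tin' -> lower='tin' -> no
  'tag' -> lower='tag' -> no
Matches: ['bed', 'Bed', 'Bed', 'Bed', 'bed']
Count: 5

5


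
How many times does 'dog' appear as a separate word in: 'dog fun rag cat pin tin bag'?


Scanning each word for exact match 'dog':
  Word 1: 'dog' -> MATCH
  Word 2: 'fun' -> no
  Word 3: 'rag' -> no
  Word 4: 'cat' -> no
  Word 5: 'pin' -> no
  Word 6: 'tin' -> no
  Word 7: 'bag' -> no
Total matches: 1

1


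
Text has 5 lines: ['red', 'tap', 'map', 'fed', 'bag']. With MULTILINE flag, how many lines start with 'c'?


With MULTILINE flag, ^ matches the start of each line.
Lines: ['red', 'tap', 'map', 'fed', 'bag']
Checking which lines start with 'c':
  Line 1: 'red' -> no
  Line 2: 'tap' -> no
  Line 3: 'map' -> no
  Line 4: 'fed' -> no
  Line 5: 'bag' -> no
Matching lines: []
Count: 0

0


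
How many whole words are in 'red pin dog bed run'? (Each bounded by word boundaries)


Word boundaries (\b) mark the start/end of each word.
Text: 'red pin dog bed run'
Splitting by whitespace:
  Word 1: 'red'
  Word 2: 'pin'
  Word 3: 'dog'
  Word 4: 'bed'
  Word 5: 'run'
Total whole words: 5

5


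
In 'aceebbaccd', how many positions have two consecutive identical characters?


Looking for consecutive identical characters in 'aceebbaccd':
  pos 0-1: 'a' vs 'c' -> different
  pos 1-2: 'c' vs 'e' -> different
  pos 2-3: 'e' vs 'e' -> MATCH ('ee')
  pos 3-4: 'e' vs 'b' -> different
  pos 4-5: 'b' vs 'b' -> MATCH ('bb')
  pos 5-6: 'b' vs 'a' -> different
  pos 6-7: 'a' vs 'c' -> different
  pos 7-8: 'c' vs 'c' -> MATCH ('cc')
  pos 8-9: 'c' vs 'd' -> different
Consecutive identical pairs: ['ee', 'bb', 'cc']
Count: 3

3


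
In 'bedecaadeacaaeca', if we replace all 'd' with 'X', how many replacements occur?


re.sub('d', 'X', text) replaces every occurrence of 'd' with 'X'.
Text: 'bedecaadeacaaeca'
Scanning for 'd':
  pos 2: 'd' -> replacement #1
  pos 7: 'd' -> replacement #2
Total replacements: 2

2


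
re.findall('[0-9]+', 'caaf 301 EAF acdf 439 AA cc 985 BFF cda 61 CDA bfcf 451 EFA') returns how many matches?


Pattern '[0-9]+' finds one or more digits.
Text: 'caaf 301 EAF acdf 439 AA cc 985 BFF cda 61 CDA bfcf 451 EFA'
Scanning for matches:
  Match 1: '301'
  Match 2: '439'
  Match 3: '985'
  Match 4: '61'
  Match 5: '451'
Total matches: 5

5


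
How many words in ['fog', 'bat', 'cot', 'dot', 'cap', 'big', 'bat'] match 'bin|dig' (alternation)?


Alternation 'bin|dig' matches either 'bin' or 'dig'.
Checking each word:
  'fog' -> no
  'bat' -> no
  'cot' -> no
  'dot' -> no
  'cap' -> no
  'big' -> no
  'bat' -> no
Matches: []
Count: 0

0


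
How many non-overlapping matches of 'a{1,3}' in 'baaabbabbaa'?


Pattern 'a{1,3}' matches between 1 and 3 consecutive a's (greedy).
String: 'baaabbabbaa'
Finding runs of a's and applying greedy matching:
  Run at pos 1: 'aaa' (length 3)
  Run at pos 6: 'a' (length 1)
  Run at pos 9: 'aa' (length 2)
Matches: ['aaa', 'a', 'aa']
Count: 3

3


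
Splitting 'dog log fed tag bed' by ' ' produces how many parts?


Splitting by ' ' breaks the string at each occurrence of the separator.
Text: 'dog log fed tag bed'
Parts after split:
  Part 1: 'dog'
  Part 2: 'log'
  Part 3: 'fed'
  Part 4: 'tag'
  Part 5: 'bed'
Total parts: 5

5


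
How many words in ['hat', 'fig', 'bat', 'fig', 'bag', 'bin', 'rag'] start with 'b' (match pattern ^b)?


Pattern ^b anchors to start of word. Check which words begin with 'b':
  'hat' -> no
  'fig' -> no
  'bat' -> MATCH (starts with 'b')
  'fig' -> no
  'bag' -> MATCH (starts with 'b')
  'bin' -> MATCH (starts with 'b')
  'rag' -> no
Matching words: ['bat', 'bag', 'bin']
Count: 3

3


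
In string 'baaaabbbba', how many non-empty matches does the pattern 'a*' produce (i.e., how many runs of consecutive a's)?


Pattern 'a*' matches zero or more a's. We want non-empty runs of consecutive a's.
String: 'baaaabbbba'
Walking through the string to find runs of a's:
  Run 1: positions 1-4 -> 'aaaa'
  Run 2: positions 9-9 -> 'a'
Non-empty runs found: ['aaaa', 'a']
Count: 2

2


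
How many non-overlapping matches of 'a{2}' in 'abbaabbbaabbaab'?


Pattern 'a{2}' matches exactly 2 consecutive a's (greedy, non-overlapping).
String: 'abbaabbbaabbaab'
Scanning for runs of a's:
  Run at pos 0: 'a' (length 1) -> 0 match(es)
  Run at pos 3: 'aa' (length 2) -> 1 match(es)
  Run at pos 8: 'aa' (length 2) -> 1 match(es)
  Run at pos 12: 'aa' (length 2) -> 1 match(es)
Matches found: ['aa', 'aa', 'aa']
Total: 3

3


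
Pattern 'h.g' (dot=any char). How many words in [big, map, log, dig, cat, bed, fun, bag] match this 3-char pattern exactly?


Pattern 'h.g' means: starts with 'h', any single char, ends with 'g'.
Checking each word (must be exactly 3 chars):
  'big' (len=3): no
  'map' (len=3): no
  'log' (len=3): no
  'dig' (len=3): no
  'cat' (len=3): no
  'bed' (len=3): no
  'fun' (len=3): no
  'bag' (len=3): no
Matching words: []
Total: 0

0


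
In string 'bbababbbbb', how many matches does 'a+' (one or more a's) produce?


Pattern 'a+' matches one or more consecutive a's.
String: 'bbababbbbb'
Scanning for runs of a:
  Match 1: 'a' (length 1)
  Match 2: 'a' (length 1)
Total matches: 2

2


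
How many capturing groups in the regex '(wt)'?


To count capturing groups, count each '(' that starts a group.
Pattern: '(wt)'
Walking through the pattern:
  Position 0: '(' -> group #1
Total capturing groups: 1

1


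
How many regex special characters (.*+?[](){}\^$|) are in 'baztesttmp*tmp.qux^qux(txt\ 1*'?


Regex special characters are: . * + ? [ ] ( ) { } \ ^ $ |
Scanning 'baztesttmp*tmp.qux^qux(txt\ 1*':
  pos 10: '*' -> SPECIAL
  pos 14: '.' -> SPECIAL
  pos 18: '^' -> SPECIAL
  pos 22: '(' -> SPECIAL
  pos 26: '\' -> SPECIAL
  pos 29: '*' -> SPECIAL
Special chars found: ['*', '.', '^', '(', '\\', '*']
Total: 6

6


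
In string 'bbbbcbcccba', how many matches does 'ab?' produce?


Pattern 'ab?' matches 'a' optionally followed by 'b'.
String: 'bbbbcbcccba'
Scanning left to right for 'a' then checking next char:
  Match 1: 'a' (a not followed by b)
Total matches: 1

1


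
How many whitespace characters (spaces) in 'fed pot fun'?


\s matches whitespace characters (spaces, tabs, etc.).
Text: 'fed pot fun'
This text has 3 words separated by spaces.
Number of spaces = number of words - 1 = 3 - 1 = 2

2


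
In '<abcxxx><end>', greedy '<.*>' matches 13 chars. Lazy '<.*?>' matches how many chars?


Greedy '<.*>' tries to match as MUCH as possible.
Lazy '<.*?>' tries to match as LITTLE as possible.

String: '<abcxxx><end>'
Greedy '<.*>' starts at first '<' and extends to the LAST '>': '<abcxxx><end>' (13 chars)
Lazy '<.*?>' starts at first '<' and stops at the FIRST '>': '<abcxxx>' (8 chars)

8


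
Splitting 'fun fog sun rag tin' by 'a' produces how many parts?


Splitting by 'a' breaks the string at each occurrence of the separator.
Text: 'fun fog sun rag tin'
Parts after split:
  Part 1: 'fun fog sun r'
  Part 2: 'g tin'
Total parts: 2

2


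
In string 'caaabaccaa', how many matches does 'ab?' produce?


Pattern 'ab?' matches 'a' optionally followed by 'b'.
String: 'caaabaccaa'
Scanning left to right for 'a' then checking next char:
  Match 1: 'a' (a not followed by b)
  Match 2: 'a' (a not followed by b)
  Match 3: 'ab' (a followed by b)
  Match 4: 'a' (a not followed by b)
  Match 5: 'a' (a not followed by b)
  Match 6: 'a' (a not followed by b)
Total matches: 6

6


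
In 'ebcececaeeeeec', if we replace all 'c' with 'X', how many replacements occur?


re.sub('c', 'X', text) replaces every occurrence of 'c' with 'X'.
Text: 'ebcececaeeeeec'
Scanning for 'c':
  pos 2: 'c' -> replacement #1
  pos 4: 'c' -> replacement #2
  pos 6: 'c' -> replacement #3
  pos 13: 'c' -> replacement #4
Total replacements: 4

4


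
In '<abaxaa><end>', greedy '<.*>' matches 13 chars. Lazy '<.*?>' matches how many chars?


Greedy '<.*>' tries to match as MUCH as possible.
Lazy '<.*?>' tries to match as LITTLE as possible.

String: '<abaxaa><end>'
Greedy '<.*>' starts at first '<' and extends to the LAST '>': '<abaxaa><end>' (13 chars)
Lazy '<.*?>' starts at first '<' and stops at the FIRST '>': '<abaxaa>' (8 chars)

8


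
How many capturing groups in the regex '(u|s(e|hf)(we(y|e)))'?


To count capturing groups, count each '(' that starts a group.
Pattern: '(u|s(e|hf)(we(y|e)))'
Walking through the pattern:
  Position 0: '(' -> group #1
  Position 4: '(' -> group #2
  Position 10: '(' -> group #3
  Position 13: '(' -> group #4
Total capturing groups: 4

4


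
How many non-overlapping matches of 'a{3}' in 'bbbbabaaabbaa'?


Pattern 'a{3}' matches exactly 3 consecutive a's (greedy, non-overlapping).
String: 'bbbbabaaabbaa'
Scanning for runs of a's:
  Run at pos 4: 'a' (length 1) -> 0 match(es)
  Run at pos 6: 'aaa' (length 3) -> 1 match(es)
  Run at pos 11: 'aa' (length 2) -> 0 match(es)
Matches found: ['aaa']
Total: 1

1


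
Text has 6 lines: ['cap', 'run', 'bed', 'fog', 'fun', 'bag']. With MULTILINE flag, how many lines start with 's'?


With MULTILINE flag, ^ matches the start of each line.
Lines: ['cap', 'run', 'bed', 'fog', 'fun', 'bag']
Checking which lines start with 's':
  Line 1: 'cap' -> no
  Line 2: 'run' -> no
  Line 3: 'bed' -> no
  Line 4: 'fog' -> no
  Line 5: 'fun' -> no
  Line 6: 'bag' -> no
Matching lines: []
Count: 0

0


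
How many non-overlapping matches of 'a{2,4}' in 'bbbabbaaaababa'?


Pattern 'a{2,4}' matches between 2 and 4 consecutive a's (greedy).
String: 'bbbabbaaaababa'
Finding runs of a's and applying greedy matching:
  Run at pos 3: 'a' (length 1)
  Run at pos 6: 'aaaa' (length 4)
  Run at pos 11: 'a' (length 1)
  Run at pos 13: 'a' (length 1)
Matches: ['aaaa']
Count: 1

1


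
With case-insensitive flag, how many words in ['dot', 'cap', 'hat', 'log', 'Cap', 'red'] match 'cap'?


Case-insensitive matching: compare each word's lowercase form to 'cap'.
  'dot' -> lower='dot' -> no
  'cap' -> lower='cap' -> MATCH
  'hat' -> lower='hat' -> no
  'log' -> lower='log' -> no
  'Cap' -> lower='cap' -> MATCH
  'red' -> lower='red' -> no
Matches: ['cap', 'Cap']
Count: 2

2


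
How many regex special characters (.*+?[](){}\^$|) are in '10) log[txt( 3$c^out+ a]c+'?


Regex special characters are: . * + ? [ ] ( ) { } \ ^ $ |
Scanning '10) log[txt( 3$c^out+ a]c+':
  pos 2: ')' -> SPECIAL
  pos 7: '[' -> SPECIAL
  pos 11: '(' -> SPECIAL
  pos 14: '$' -> SPECIAL
  pos 16: '^' -> SPECIAL
  pos 20: '+' -> SPECIAL
  pos 23: ']' -> SPECIAL
  pos 25: '+' -> SPECIAL
Special chars found: [')', '[', '(', '$', '^', '+', ']', '+']
Total: 8

8


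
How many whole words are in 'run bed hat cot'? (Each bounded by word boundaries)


Word boundaries (\b) mark the start/end of each word.
Text: 'run bed hat cot'
Splitting by whitespace:
  Word 1: 'run'
  Word 2: 'bed'
  Word 3: 'hat'
  Word 4: 'cot'
Total whole words: 4

4


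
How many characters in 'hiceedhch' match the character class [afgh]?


Character class [afgh] matches any of: {a, f, g, h}
Scanning string 'hiceedhch' character by character:
  pos 0: 'h' -> MATCH
  pos 1: 'i' -> no
  pos 2: 'c' -> no
  pos 3: 'e' -> no
  pos 4: 'e' -> no
  pos 5: 'd' -> no
  pos 6: 'h' -> MATCH
  pos 7: 'c' -> no
  pos 8: 'h' -> MATCH
Total matches: 3

3


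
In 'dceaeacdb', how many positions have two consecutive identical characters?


Looking for consecutive identical characters in 'dceaeacdb':
  pos 0-1: 'd' vs 'c' -> different
  pos 1-2: 'c' vs 'e' -> different
  pos 2-3: 'e' vs 'a' -> different
  pos 3-4: 'a' vs 'e' -> different
  pos 4-5: 'e' vs 'a' -> different
  pos 5-6: 'a' vs 'c' -> different
  pos 6-7: 'c' vs 'd' -> different
  pos 7-8: 'd' vs 'b' -> different
Consecutive identical pairs: []
Count: 0

0


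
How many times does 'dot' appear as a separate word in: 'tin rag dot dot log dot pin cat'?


Scanning each word for exact match 'dot':
  Word 1: 'tin' -> no
  Word 2: 'rag' -> no
  Word 3: 'dot' -> MATCH
  Word 4: 'dot' -> MATCH
  Word 5: 'log' -> no
  Word 6: 'dot' -> MATCH
  Word 7: 'pin' -> no
  Word 8: 'cat' -> no
Total matches: 3

3


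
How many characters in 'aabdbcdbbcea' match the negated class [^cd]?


Negated class [^cd] matches any char NOT in {c, d}
Scanning 'aabdbcdbbcea':
  pos 0: 'a' -> MATCH
  pos 1: 'a' -> MATCH
  pos 2: 'b' -> MATCH
  pos 3: 'd' -> no (excluded)
  pos 4: 'b' -> MATCH
  pos 5: 'c' -> no (excluded)
  pos 6: 'd' -> no (excluded)
  pos 7: 'b' -> MATCH
  pos 8: 'b' -> MATCH
  pos 9: 'c' -> no (excluded)
  pos 10: 'e' -> MATCH
  pos 11: 'a' -> MATCH
Total matches: 8

8


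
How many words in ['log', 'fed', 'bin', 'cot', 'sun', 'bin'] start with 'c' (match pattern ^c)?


Pattern ^c anchors to start of word. Check which words begin with 'c':
  'log' -> no
  'fed' -> no
  'bin' -> no
  'cot' -> MATCH (starts with 'c')
  'sun' -> no
  'bin' -> no
Matching words: ['cot']
Count: 1

1


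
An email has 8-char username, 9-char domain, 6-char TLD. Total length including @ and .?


An email address has format: username@domain.tld
Username length: 8
'@' character: 1
Domain length: 9
'.' character: 1
TLD length: 6
Total = 8 + 1 + 9 + 1 + 6 = 25

25


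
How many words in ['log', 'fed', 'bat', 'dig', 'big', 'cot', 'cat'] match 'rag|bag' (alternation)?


Alternation 'rag|bag' matches either 'rag' or 'bag'.
Checking each word:
  'log' -> no
  'fed' -> no
  'bat' -> no
  'dig' -> no
  'big' -> no
  'cot' -> no
  'cat' -> no
Matches: []
Count: 0

0


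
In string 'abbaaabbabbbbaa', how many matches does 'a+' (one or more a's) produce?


Pattern 'a+' matches one or more consecutive a's.
String: 'abbaaabbabbbbaa'
Scanning for runs of a:
  Match 1: 'a' (length 1)
  Match 2: 'aaa' (length 3)
  Match 3: 'a' (length 1)
  Match 4: 'aa' (length 2)
Total matches: 4

4


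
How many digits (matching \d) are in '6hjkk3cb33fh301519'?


\d matches any digit 0-9.
Scanning '6hjkk3cb33fh301519':
  pos 0: '6' -> DIGIT
  pos 5: '3' -> DIGIT
  pos 8: '3' -> DIGIT
  pos 9: '3' -> DIGIT
  pos 12: '3' -> DIGIT
  pos 13: '0' -> DIGIT
  pos 14: '1' -> DIGIT
  pos 15: '5' -> DIGIT
  pos 16: '1' -> DIGIT
  pos 17: '9' -> DIGIT
Digits found: ['6', '3', '3', '3', '3', '0', '1', '5', '1', '9']
Total: 10

10


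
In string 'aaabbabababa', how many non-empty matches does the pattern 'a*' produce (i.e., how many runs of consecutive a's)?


Pattern 'a*' matches zero or more a's. We want non-empty runs of consecutive a's.
String: 'aaabbabababa'
Walking through the string to find runs of a's:
  Run 1: positions 0-2 -> 'aaa'
  Run 2: positions 5-5 -> 'a'
  Run 3: positions 7-7 -> 'a'
  Run 4: positions 9-9 -> 'a'
  Run 5: positions 11-11 -> 'a'
Non-empty runs found: ['aaa', 'a', 'a', 'a', 'a']
Count: 5

5


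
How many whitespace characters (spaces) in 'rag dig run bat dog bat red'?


\s matches whitespace characters (spaces, tabs, etc.).
Text: 'rag dig run bat dog bat red'
This text has 7 words separated by spaces.
Number of spaces = number of words - 1 = 7 - 1 = 6

6


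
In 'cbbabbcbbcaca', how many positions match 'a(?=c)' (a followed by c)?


Lookahead 'a(?=c)' matches 'a' only when followed by 'c'.
String: 'cbbabbcbbcaca'
Checking each position where char is 'a':
  pos 3: 'a' -> no (next='b')
  pos 10: 'a' -> MATCH (next='c')
Matching positions: [10]
Count: 1

1


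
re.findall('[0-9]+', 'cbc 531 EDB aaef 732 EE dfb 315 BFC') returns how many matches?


Pattern '[0-9]+' finds one or more digits.
Text: 'cbc 531 EDB aaef 732 EE dfb 315 BFC'
Scanning for matches:
  Match 1: '531'
  Match 2: '732'
  Match 3: '315'
Total matches: 3

3


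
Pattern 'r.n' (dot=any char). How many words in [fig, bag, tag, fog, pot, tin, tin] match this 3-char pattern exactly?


Pattern 'r.n' means: starts with 'r', any single char, ends with 'n'.
Checking each word (must be exactly 3 chars):
  'fig' (len=3): no
  'bag' (len=3): no
  'tag' (len=3): no
  'fog' (len=3): no
  'pot' (len=3): no
  'tin' (len=3): no
  'tin' (len=3): no
Matching words: []
Total: 0

0


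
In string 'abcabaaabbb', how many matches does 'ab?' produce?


Pattern 'ab?' matches 'a' optionally followed by 'b'.
String: 'abcabaaabbb'
Scanning left to right for 'a' then checking next char:
  Match 1: 'ab' (a followed by b)
  Match 2: 'ab' (a followed by b)
  Match 3: 'a' (a not followed by b)
  Match 4: 'a' (a not followed by b)
  Match 5: 'ab' (a followed by b)
Total matches: 5

5


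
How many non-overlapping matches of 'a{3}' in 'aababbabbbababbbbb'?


Pattern 'a{3}' matches exactly 3 consecutive a's (greedy, non-overlapping).
String: 'aababbabbbababbbbb'
Scanning for runs of a's:
  Run at pos 0: 'aa' (length 2) -> 0 match(es)
  Run at pos 3: 'a' (length 1) -> 0 match(es)
  Run at pos 6: 'a' (length 1) -> 0 match(es)
  Run at pos 10: 'a' (length 1) -> 0 match(es)
  Run at pos 12: 'a' (length 1) -> 0 match(es)
Matches found: []
Total: 0

0


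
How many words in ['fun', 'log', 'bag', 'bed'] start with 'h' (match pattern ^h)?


Pattern ^h anchors to start of word. Check which words begin with 'h':
  'fun' -> no
  'log' -> no
  'bag' -> no
  'bed' -> no
Matching words: []
Count: 0

0


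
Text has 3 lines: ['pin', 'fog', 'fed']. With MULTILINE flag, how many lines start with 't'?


With MULTILINE flag, ^ matches the start of each line.
Lines: ['pin', 'fog', 'fed']
Checking which lines start with 't':
  Line 1: 'pin' -> no
  Line 2: 'fog' -> no
  Line 3: 'fed' -> no
Matching lines: []
Count: 0

0


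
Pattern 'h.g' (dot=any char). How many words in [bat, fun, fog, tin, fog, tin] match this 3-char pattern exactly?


Pattern 'h.g' means: starts with 'h', any single char, ends with 'g'.
Checking each word (must be exactly 3 chars):
  'bat' (len=3): no
  'fun' (len=3): no
  'fog' (len=3): no
  'tin' (len=3): no
  'fog' (len=3): no
  'tin' (len=3): no
Matching words: []
Total: 0

0


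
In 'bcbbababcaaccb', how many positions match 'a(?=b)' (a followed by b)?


Lookahead 'a(?=b)' matches 'a' only when followed by 'b'.
String: 'bcbbababcaaccb'
Checking each position where char is 'a':
  pos 4: 'a' -> MATCH (next='b')
  pos 6: 'a' -> MATCH (next='b')
  pos 9: 'a' -> no (next='a')
  pos 10: 'a' -> no (next='c')
Matching positions: [4, 6]
Count: 2

2


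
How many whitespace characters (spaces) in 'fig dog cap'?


\s matches whitespace characters (spaces, tabs, etc.).
Text: 'fig dog cap'
This text has 3 words separated by spaces.
Number of spaces = number of words - 1 = 3 - 1 = 2

2


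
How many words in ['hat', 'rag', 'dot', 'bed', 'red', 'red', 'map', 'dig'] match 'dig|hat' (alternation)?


Alternation 'dig|hat' matches either 'dig' or 'hat'.
Checking each word:
  'hat' -> MATCH
  'rag' -> no
  'dot' -> no
  'bed' -> no
  'red' -> no
  'red' -> no
  'map' -> no
  'dig' -> MATCH
Matches: ['hat', 'dig']
Count: 2

2


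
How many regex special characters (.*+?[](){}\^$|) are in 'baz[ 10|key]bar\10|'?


Regex special characters are: . * + ? [ ] ( ) { } \ ^ $ |
Scanning 'baz[ 10|key]bar\10|':
  pos 3: '[' -> SPECIAL
  pos 7: '|' -> SPECIAL
  pos 11: ']' -> SPECIAL
  pos 15: '\' -> SPECIAL
  pos 18: '|' -> SPECIAL
Special chars found: ['[', '|', ']', '\\', '|']
Total: 5

5


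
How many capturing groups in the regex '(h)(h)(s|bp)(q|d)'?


To count capturing groups, count each '(' that starts a group.
Pattern: '(h)(h)(s|bp)(q|d)'
Walking through the pattern:
  Position 0: '(' -> group #1
  Position 3: '(' -> group #2
  Position 6: '(' -> group #3
  Position 12: '(' -> group #4
Total capturing groups: 4

4
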